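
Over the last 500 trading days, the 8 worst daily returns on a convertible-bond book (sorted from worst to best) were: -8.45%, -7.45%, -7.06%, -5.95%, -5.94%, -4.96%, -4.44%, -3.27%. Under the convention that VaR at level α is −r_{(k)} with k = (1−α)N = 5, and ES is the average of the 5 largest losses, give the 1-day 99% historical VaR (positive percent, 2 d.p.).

5.94%

k = 5; the 5th lowest return is -5.94%, so VaR = 5.94%.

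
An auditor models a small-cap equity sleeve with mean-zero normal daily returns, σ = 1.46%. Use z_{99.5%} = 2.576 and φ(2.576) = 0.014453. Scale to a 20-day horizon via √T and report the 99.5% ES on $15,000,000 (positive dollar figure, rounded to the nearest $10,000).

$2,830,000

σ_{20d} = 1.46% × √20 = 6.529%.
ES multiplier = φ(z)/(1−α) = 0.014453/0.005 = 2.891.
ES = 6.529% × 2.891 = 18.875%; on $15,000,000: $2,831,250.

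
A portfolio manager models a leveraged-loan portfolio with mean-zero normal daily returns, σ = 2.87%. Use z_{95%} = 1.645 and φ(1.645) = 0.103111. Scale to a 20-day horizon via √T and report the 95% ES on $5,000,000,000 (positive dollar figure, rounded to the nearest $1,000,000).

$1,323,000,000

σ_{20d} = 2.87% × √20 = 12.835%.
ES multiplier = φ(z)/(1−α) = 0.103111/0.05 = 2.062.
ES = 12.835% × 2.062 = 26.466%; on $5,000,000,000: $1,323,300,000.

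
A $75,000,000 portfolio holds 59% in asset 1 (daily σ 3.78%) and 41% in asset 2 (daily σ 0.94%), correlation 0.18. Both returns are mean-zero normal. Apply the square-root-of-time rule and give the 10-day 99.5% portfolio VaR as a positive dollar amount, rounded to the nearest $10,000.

$14,240,000

σ_p = √(0.59²·3.78² + 0.41²·0.94² + 2·0.18·0.59·0.41·3.78·0.94) = 2.331%.
σ_{10d} = 2.331% × √10 = 7.371%.
z(99.5%) = 2.576.
VaR = 2.576 × 7.371% = 18.988%; on $75,000,000 that is $14,241,000.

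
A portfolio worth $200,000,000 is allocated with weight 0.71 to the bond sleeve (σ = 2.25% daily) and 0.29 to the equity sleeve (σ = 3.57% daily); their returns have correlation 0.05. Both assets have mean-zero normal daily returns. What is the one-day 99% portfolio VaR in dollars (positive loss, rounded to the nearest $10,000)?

$9,060,000

σ_p² = 0.71²·2.25² + 0.29²·3.57² + 2·0.05·0.71·0.29·2.25·3.57 = 3.7892 (%²).
σ_p = √3.7892 = 1.947%.
At 99%, z = 2.326.
VaR = 2.326 × 1.947% = 4.529%; on $200,000,000 that is $9,058,000.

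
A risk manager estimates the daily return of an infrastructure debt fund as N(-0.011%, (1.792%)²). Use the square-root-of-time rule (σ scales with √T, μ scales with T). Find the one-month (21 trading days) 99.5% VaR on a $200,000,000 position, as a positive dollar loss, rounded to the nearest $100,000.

At 99.5%, z = 2.576.
σ_{21d} = 1.792% × √21 = 8.212%; μ_{21d} = 21 × -0.011% = -0.231%.
VaR = −(-0.231%) + 2.576 × 8.212% = 21.385%.
On $200,000,000: 0.21385 × $200,000,000 = $42,770,000.

$42,800,000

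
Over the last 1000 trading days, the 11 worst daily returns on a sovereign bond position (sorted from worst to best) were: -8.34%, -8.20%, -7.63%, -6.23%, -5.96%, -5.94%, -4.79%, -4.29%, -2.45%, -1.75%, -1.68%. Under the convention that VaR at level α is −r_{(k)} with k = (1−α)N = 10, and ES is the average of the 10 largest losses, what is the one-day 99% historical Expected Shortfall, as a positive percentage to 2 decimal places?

5.56%

The 10 worst returns sum to -55.58%.
ES = −(-55.58%) / 10 = 5.558% ≈ 5.56%.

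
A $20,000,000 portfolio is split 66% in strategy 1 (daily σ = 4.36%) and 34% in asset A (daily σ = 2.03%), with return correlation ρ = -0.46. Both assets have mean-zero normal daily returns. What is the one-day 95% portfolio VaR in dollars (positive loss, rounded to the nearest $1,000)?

σ_p² = 0.66²·4.36² + 0.34²·2.03² + 2·-0.46·0.66·0.34·4.36·2.03 = 6.9297 (%²).
σ_p = √6.9297 = 2.632%.
At 95%, z = 1.645.
VaR = 1.645 × 2.632% = 4.330%; on $20,000,000 that is $866,000.

$866,000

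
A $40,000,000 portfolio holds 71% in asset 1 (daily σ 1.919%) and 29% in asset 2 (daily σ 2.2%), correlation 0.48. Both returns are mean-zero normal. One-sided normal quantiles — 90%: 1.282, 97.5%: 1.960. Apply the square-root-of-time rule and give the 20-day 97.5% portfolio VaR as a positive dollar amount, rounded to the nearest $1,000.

$6,171,000

σ_p = √(0.71²·1.919² + 0.29²·2.2² + 2·0.48·0.71·0.29·1.919·2.2) = 1.760%.
σ_{20d} = 1.760% × √20 = 7.871%.
VaR = 1.960 × 7.871% = 15.427%; on $40,000,000 that is $6,170,800.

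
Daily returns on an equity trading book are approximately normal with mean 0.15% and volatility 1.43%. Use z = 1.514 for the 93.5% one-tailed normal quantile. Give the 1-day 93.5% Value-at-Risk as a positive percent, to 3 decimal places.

2.015%

VaR = −μ + z·σ = −(0.15%) + 1.514 × 1.43% = 2.015%.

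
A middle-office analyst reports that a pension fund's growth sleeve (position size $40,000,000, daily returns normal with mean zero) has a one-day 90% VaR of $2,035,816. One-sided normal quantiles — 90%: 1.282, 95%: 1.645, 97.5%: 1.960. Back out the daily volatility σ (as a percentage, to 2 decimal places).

VaR as a fraction: $2,035,816 / $40,000,000 = 5.090%.
σ = VaR / z = 5.090% / 1.282 = 3.970%.

3.97%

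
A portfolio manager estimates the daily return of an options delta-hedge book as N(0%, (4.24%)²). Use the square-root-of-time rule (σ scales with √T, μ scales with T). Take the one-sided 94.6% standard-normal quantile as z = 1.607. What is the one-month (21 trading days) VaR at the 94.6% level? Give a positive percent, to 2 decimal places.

σ_{21d} = 4.24% × √21 = 19.430%.
VaR = 1.607 × 19.430% = 31.224%.

31.22%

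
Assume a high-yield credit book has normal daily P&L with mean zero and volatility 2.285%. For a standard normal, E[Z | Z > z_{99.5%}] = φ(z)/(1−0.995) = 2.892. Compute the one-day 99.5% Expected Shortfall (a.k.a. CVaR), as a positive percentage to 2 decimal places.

ES = 2.285% × 2.892 = 6.608%.

6.61%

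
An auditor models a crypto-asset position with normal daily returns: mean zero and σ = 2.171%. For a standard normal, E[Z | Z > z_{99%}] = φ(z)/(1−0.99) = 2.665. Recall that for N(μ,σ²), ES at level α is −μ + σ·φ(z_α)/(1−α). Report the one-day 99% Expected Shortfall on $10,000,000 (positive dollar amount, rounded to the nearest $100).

ES = 2.171% × 2.665 = 5.786%.
On $10,000,000: 0.05786 × $10,000,000 = $578,600.

$578,600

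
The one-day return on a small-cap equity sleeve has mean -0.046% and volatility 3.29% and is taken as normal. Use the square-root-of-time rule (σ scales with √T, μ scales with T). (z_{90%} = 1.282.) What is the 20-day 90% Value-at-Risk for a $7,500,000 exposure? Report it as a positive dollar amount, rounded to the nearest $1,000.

$1,484,000

σ_{20d} = 3.29% × √20 = 14.713%; μ_{20d} = 20 × -0.046% = -0.920%.
VaR = −(-0.920%) + 1.282 × 14.713% = 19.782%.
On $7,500,000: 0.19782 × $7,500,000 = $1,483,650.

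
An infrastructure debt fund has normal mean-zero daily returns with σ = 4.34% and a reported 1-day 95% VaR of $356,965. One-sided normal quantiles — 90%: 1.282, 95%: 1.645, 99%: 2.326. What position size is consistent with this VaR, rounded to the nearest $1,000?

VaR as a fraction of value: z·σ = 1.645 × 4.34% = 7.1393%.
Position = $356,965 / 0.071393 = $5,000,000.

$5,000,000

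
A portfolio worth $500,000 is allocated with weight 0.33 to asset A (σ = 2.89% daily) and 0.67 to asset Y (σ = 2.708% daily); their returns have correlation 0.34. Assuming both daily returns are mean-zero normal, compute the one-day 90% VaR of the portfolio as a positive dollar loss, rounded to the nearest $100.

$14,900

σ_p² = 0.33²·2.89² + 0.67²·2.708² + 2·0.34·0.33·0.67·2.89·2.708 = 5.3781 (%²).
σ_p = √5.3781 = 2.319%.
At 90%, z = 1.282.
VaR = 1.282 × 2.319% = 2.973%; on $500,000 that is $14,865.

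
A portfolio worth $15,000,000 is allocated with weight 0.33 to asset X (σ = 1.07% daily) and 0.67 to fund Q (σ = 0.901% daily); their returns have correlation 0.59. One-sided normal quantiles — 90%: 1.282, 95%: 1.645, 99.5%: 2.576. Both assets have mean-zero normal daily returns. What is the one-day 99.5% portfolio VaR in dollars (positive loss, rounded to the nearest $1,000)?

σ_p² = 0.33²·1.07² + 0.67²·0.901² + 2·0.59·0.33·0.67·1.07·0.901 = 0.7406 (%²).
σ_p = √0.7406 = 0.861%.
VaR = 2.576 × 0.861% = 2.218%; on $15,000,000 that is $332,700.

$333,000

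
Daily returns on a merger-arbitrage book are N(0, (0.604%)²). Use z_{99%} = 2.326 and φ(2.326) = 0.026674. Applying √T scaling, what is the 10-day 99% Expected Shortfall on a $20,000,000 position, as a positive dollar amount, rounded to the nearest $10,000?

σ_{10d} = 0.604% × √10 = 1.910%.
ES multiplier = φ(z)/(1−α) = 0.026674/0.01 = 2.667.
ES = 1.910% × 2.667 = 5.094%; on $20,000,000: $1,018,800.

$1,020,000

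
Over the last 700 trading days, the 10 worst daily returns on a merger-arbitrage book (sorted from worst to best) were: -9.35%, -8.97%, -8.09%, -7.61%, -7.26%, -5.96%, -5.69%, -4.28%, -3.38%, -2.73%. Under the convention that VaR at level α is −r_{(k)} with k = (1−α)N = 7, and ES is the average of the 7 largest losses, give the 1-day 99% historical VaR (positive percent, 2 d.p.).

5.69%

k = 7; the 7th lowest return is -5.69%, so VaR = 5.69%.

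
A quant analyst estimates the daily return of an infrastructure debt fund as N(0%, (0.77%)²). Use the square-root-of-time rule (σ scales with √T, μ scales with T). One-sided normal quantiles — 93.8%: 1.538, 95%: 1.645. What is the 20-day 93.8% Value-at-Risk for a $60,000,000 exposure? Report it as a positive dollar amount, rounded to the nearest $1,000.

$3,178,000

σ_{20d} = 0.77% × √20 = 3.444%.
VaR = 1.538 × 3.444% = 5.297%.
On $60,000,000: 0.05297 × $60,000,000 = $3,178,200.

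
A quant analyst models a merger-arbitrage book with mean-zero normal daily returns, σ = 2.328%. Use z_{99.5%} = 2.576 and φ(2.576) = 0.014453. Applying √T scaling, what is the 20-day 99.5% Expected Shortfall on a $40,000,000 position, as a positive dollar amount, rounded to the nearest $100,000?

σ_{20d} = 2.328% × √20 = 10.411%.
ES multiplier = φ(z)/(1−α) = 0.014453/0.005 = 2.891.
ES = 10.411% × 2.891 = 30.098%; on $40,000,000: $12,039,200.

$12,000,000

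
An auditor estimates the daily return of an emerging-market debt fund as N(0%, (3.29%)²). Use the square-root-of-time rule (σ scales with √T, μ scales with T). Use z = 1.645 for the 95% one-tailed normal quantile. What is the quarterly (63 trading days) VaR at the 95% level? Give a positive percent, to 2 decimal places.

42.96%

σ_{63d} = 3.29% × √63 = 26.114%.
VaR = 1.645 × 26.114% = 42.958%.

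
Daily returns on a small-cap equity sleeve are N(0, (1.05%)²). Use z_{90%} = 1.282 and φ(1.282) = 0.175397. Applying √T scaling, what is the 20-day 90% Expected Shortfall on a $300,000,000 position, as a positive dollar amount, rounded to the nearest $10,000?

σ_{20d} = 1.05% × √20 = 4.696%.
ES multiplier = φ(z)/(1−α) = 0.175397/0.1 = 1.754.
ES = 4.696% × 1.754 = 8.237%; on $300,000,000: $24,711,000.

$24,710,000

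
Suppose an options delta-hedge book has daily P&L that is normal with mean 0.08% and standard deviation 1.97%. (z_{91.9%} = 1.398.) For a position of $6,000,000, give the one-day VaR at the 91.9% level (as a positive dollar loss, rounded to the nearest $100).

$160,400

VaR = −μ + z·σ = −(0.08%) + 1.398 × 1.97% = 2.674%.
On $6,000,000: 0.02674 × $6,000,000 = $160,440.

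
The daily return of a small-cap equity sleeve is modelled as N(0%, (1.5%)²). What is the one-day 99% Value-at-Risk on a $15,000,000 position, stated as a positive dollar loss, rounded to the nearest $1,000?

At 99% one-sided, z = 2.326.
VaR = z·σ = 2.326 × 1.5% = 3.489%.
On $15,000,000: 0.03489 × $15,000,000 = $523,350.

$523,000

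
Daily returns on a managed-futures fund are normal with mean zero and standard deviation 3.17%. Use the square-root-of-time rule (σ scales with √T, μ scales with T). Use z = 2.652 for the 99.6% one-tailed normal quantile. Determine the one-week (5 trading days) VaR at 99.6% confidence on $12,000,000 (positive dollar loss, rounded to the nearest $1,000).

σ_{5d} = 3.17% × √5 = 7.088%.
VaR = 2.652 × 7.088% = 18.797%.
On $12,000,000: 0.18797 × $12,000,000 = $2,255,640.

$2,256,000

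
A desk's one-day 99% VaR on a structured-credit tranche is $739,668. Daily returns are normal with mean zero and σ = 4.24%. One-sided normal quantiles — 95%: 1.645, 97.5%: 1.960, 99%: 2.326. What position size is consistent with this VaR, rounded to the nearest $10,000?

VaR as a fraction of value: z·σ = 2.326 × 4.24% = 9.86224%.
Position = $739,668 / 0.0986224 = $7,500,000.

$7,500,000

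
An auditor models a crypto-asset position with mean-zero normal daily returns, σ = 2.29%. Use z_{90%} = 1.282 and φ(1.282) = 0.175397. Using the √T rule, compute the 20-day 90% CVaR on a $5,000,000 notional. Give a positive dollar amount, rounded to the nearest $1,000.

σ_{20d} = 2.29% × √20 = 10.241%.
ES multiplier = φ(z)/(1−α) = 0.175397/0.1 = 1.754.
ES = 10.241% × 1.754 = 17.963%; on $5,000,000: $898,150.

$898,000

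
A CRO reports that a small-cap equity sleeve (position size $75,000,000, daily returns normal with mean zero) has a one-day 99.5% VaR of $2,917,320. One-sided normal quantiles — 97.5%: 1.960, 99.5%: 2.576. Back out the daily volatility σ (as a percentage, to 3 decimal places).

VaR as a fraction: $2,917,320 / $75,000,000 = 3.890%.
σ = VaR / z = 3.890% / 2.576 = 1.510%.

1.510%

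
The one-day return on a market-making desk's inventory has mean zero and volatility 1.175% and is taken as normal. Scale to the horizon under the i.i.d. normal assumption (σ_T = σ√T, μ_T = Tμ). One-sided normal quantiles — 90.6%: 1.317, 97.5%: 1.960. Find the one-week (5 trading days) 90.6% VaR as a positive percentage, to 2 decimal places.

3.46%

σ_{5d} = 1.175% × √5 = 2.627%.
VaR = 1.317 × 2.627% = 3.460%.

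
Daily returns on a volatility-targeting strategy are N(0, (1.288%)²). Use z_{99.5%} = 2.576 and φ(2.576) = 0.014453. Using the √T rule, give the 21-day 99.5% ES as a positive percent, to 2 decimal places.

17.06%

σ_{21d} = 1.288% × √21 = 5.902%.
ES multiplier = φ(z)/(1−α) = 0.014453/0.005 = 2.891.
ES = 5.902% × 2.891 = 17.063%.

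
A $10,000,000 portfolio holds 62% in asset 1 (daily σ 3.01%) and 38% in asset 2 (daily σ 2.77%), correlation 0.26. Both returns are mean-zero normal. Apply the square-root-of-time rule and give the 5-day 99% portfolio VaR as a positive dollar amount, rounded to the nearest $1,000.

σ_p = √(0.62²·3.01² + 0.38²·2.77² + 2·0.26·0.62·0.38·3.01·2.77) = 2.369%.
σ_{5d} = 2.369% × √5 = 5.297%.
z(99%) = 2.326.
VaR = 2.326 × 5.297% = 12.321%; on $10,000,000 that is $1,232,100.

$1,232,000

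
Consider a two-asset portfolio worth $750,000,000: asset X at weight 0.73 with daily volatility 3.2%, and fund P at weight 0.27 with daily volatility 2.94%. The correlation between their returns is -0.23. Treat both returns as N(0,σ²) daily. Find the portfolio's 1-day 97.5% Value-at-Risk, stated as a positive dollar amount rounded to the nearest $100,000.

$33,600,000

σ_p² = 0.73²·3.2² + 0.27²·2.94² + 2·-0.23·0.73·0.27·3.2·2.94 = 5.2340 (%²).
σ_p = √5.2340 = 2.288%.
At 97.5%, z = 1.960.
VaR = 1.960 × 2.288% = 4.484%; on $750,000,000 that is $33,630,000.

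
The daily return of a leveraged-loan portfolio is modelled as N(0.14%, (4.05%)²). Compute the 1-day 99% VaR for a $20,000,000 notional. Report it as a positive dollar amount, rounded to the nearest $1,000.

At 99% one-sided, z = 2.326.
VaR = −μ + z·σ = −(0.14%) + 2.326 × 4.05% = 9.280%.
On $20,000,000: 0.09280 × $20,000,000 = $1,856,000.

$1,856,000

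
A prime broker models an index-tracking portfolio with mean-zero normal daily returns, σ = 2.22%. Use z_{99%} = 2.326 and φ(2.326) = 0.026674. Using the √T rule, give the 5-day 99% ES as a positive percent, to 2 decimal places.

σ_{5d} = 2.22% × √5 = 4.964%.
ES multiplier = φ(z)/(1−α) = 0.026674/0.01 = 2.667.
ES = 4.964% × 2.667 = 13.239%.

13.24%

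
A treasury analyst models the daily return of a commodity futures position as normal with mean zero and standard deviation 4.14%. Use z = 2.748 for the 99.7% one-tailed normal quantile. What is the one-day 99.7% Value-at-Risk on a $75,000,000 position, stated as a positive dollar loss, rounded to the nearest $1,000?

VaR = z·σ = 2.748 × 4.14% = 11.377%.
On $75,000,000: 0.11377 × $75,000,000 = $8,532,750.

$8,533,000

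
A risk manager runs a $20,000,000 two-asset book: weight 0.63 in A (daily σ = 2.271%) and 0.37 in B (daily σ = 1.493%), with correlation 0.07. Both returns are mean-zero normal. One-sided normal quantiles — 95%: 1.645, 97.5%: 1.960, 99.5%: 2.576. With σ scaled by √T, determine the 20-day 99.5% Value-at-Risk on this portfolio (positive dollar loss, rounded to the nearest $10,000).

$3,620,000

σ_p = √(0.63²·2.271² + 0.37²·1.493² + 2·0.07·0.63·0.37·2.271·1.493) = 1.569%.
σ_{20d} = 1.569% × √20 = 7.017%.
VaR = 2.576 × 7.017% = 18.076%; on $20,000,000 that is $3,615,200.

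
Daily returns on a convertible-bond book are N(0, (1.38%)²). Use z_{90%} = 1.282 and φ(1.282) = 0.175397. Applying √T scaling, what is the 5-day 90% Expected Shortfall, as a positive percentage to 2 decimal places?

σ_{5d} = 1.38% × √5 = 3.086%.
ES multiplier = φ(z)/(1−α) = 0.175397/0.1 = 1.754.
ES = 3.086% × 1.754 = 5.413%.

5.41%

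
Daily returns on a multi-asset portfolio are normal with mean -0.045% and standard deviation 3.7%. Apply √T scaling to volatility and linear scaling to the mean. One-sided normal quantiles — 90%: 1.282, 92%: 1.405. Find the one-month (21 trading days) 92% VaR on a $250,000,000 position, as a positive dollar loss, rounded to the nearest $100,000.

σ_{21d} = 3.7% × √21 = 16.956%; μ_{21d} = 21 × -0.045% = -0.945%.
VaR = −(-0.945%) + 1.405 × 16.956% = 24.768%.
On $250,000,000: 0.24768 × $250,000,000 = $61,920,000.

$61,900,000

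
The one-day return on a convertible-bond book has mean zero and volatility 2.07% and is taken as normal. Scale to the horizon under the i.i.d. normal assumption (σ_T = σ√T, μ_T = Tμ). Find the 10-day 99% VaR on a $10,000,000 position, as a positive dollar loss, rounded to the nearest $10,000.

At 99%, z = 2.326.
σ_{10d} = 2.07% × √10 = 6.546%.
VaR = 2.326 × 6.546% = 15.226%.
On $10,000,000: 0.15226 × $10,000,000 = $1,522,600.

$1,520,000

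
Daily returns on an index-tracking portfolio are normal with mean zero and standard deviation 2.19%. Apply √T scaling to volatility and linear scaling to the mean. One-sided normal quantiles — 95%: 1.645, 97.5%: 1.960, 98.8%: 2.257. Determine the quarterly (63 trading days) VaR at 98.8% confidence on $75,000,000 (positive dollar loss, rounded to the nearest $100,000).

$29,400,000

σ_{63d} = 2.19% × √63 = 17.383%.
VaR = 2.257 × 17.383% = 39.233%.
On $75,000,000: 0.39233 × $75,000,000 = $29,424,750.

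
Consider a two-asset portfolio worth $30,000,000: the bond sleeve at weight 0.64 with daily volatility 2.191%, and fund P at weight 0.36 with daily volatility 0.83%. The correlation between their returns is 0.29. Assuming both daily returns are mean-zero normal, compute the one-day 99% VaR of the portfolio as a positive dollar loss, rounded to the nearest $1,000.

σ_p² = 0.64²·2.191² + 0.36²·0.83² + 2·0.29·0.64·0.36·2.191·0.83 = 2.2986 (%²).
σ_p = √2.2986 = 1.516%.
At 99%, z = 2.326.
VaR = 2.326 × 1.516% = 3.526%; on $30,000,000 that is $1,057,800.

$1,058,000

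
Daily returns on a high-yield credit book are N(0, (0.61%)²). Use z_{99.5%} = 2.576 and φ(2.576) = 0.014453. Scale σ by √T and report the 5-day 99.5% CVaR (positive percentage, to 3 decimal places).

σ_{5d} = 0.61% × √5 = 1.364%.
ES multiplier = φ(z)/(1−α) = 0.014453/0.005 = 2.891.
ES = 1.364% × 2.891 = 3.943%.

3.943%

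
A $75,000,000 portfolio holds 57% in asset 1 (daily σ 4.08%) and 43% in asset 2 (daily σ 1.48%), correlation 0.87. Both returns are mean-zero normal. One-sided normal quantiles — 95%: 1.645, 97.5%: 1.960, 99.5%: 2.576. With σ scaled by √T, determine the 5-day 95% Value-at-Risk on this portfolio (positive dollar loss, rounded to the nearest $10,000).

$7,990,000

σ_p = √(0.57²·4.08² + 0.43²·1.48² + 2·0.87·0.57·0.43·4.08·1.48) = 2.896%.
σ_{5d} = 2.896% × √5 = 6.476%.
VaR = 1.645 × 6.476% = 10.653%; on $75,000,000 that is $7,989,750.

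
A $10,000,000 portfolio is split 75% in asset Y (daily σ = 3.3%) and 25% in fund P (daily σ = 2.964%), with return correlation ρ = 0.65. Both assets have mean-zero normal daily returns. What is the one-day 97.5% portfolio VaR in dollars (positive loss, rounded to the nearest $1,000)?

$590,000

σ_p² = 0.75²·3.3² + 0.25²·2.964² + 2·0.65·0.75·0.25·3.3·2.964 = 9.0589 (%²).
σ_p = √9.0589 = 3.010%.
At 97.5%, z = 1.960.
VaR = 1.960 × 3.010% = 5.900%; on $10,000,000 that is $590,000.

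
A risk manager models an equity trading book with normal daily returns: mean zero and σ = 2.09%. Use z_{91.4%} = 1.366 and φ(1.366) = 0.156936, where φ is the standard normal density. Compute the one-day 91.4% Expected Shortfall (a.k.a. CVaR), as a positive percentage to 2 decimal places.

3.81%

Tail multiplier: φ(z)/(1−α) = 0.156936 / 0.086 = 1.825.
ES = 2.09% × 1.825 = 3.814%.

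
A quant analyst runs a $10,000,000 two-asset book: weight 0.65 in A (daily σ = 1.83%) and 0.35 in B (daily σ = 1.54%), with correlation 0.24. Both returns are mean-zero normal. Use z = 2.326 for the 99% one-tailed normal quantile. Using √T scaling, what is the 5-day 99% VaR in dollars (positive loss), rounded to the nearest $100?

$738,000

σ_p = √(0.65²·1.83² + 0.35²·1.54² + 2·0.24·0.65·0.35·1.83·1.54) = 1.419%.
σ_{5d} = 1.419% × √5 = 3.173%.
VaR = 2.326 × 3.173% = 7.380%; on $10,000,000 that is $738,000.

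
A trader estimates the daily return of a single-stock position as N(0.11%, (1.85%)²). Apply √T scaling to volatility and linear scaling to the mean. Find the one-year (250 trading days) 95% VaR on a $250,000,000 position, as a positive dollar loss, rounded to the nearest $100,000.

At 95%, z = 1.645.
σ_{250d} = 1.85% × √250 = 29.251%; μ_{250d} = 250 × 0.11% = 27.500%.
VaR = −(27.500%) + 1.645 × 29.251% = 20.618%.
On $250,000,000: 0.20618 × $250,000,000 = $51,545,000.

$51,500,000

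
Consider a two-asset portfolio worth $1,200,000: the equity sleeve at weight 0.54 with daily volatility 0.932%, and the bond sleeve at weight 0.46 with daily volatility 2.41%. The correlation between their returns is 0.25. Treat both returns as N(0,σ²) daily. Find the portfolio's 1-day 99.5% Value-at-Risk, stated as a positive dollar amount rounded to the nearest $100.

$41,000

σ_p² = 0.54²·0.932² + 0.46²·2.41² + 2·0.25·0.54·0.46·0.932·2.41 = 1.7613 (%²).
σ_p = √1.7613 = 1.327%.
At 99.5%, z = 2.576.
VaR = 2.576 × 1.327% = 3.418%; on $1,200,000 that is $41,016.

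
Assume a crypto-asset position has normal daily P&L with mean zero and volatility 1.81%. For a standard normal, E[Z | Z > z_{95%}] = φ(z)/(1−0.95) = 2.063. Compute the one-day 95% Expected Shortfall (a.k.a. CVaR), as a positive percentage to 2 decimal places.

ES = 1.81% × 2.063 = 3.734%.

3.73%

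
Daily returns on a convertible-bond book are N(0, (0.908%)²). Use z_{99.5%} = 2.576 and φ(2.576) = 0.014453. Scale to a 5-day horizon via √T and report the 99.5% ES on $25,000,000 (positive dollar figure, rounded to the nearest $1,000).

σ_{5d} = 0.908% × √5 = 2.030%.
ES multiplier = φ(z)/(1−α) = 0.014453/0.005 = 2.891.
ES = 2.030% × 2.891 = 5.869%; on $25,000,000: $1,467,250.

$1,467,000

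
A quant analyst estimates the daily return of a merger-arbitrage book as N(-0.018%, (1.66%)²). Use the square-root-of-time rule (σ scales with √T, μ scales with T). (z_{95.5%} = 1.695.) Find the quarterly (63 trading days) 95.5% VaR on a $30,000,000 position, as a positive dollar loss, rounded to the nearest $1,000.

σ_{63d} = 1.66% × √63 = 13.176%; μ_{63d} = 63 × -0.018% = -1.134%.
VaR = −(-1.134%) + 1.695 × 13.176% = 23.467%.
On $30,000,000: 0.23467 × $30,000,000 = $7,040,100.

$7,040,000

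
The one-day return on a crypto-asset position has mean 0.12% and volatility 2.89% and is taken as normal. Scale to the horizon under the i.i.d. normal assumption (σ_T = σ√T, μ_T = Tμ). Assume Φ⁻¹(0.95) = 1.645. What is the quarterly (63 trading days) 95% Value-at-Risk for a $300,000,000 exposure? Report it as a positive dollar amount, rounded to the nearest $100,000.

$90,500,000

σ_{63d} = 2.89% × √63 = 22.939%; μ_{63d} = 63 × 0.12% = 7.560%.
VaR = −(7.560%) + 1.645 × 22.939% = 30.175%.
On $300,000,000: 0.30175 × $300,000,000 = $90,525,000.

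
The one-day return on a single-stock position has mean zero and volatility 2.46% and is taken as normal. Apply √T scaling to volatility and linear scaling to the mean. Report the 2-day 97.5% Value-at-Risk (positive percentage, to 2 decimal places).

6.82%

At 97.5%, z = 1.960.
σ_{2d} = 2.46% × √2 = 3.479%.
VaR = 1.960 × 3.479% = 6.819%.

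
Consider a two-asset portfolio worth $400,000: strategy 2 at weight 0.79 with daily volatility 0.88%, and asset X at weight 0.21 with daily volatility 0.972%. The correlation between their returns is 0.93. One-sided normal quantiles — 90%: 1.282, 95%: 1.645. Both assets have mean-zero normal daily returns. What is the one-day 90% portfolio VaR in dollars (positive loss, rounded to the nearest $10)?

$4,550

σ_p² = 0.79²·0.88² + 0.21²·0.972² + 2·0.93·0.79·0.21·0.88·0.972 = 0.7889 (%²).
σ_p = √0.7889 = 0.888%.
VaR = 1.282 × 0.888% = 1.138%; on $400,000 that is $4,552.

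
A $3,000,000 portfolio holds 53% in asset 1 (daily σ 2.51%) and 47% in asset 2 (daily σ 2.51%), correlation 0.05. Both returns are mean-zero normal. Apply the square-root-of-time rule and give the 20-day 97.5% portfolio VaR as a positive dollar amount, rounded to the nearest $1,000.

σ_p = √(0.53²·2.51² + 0.47²·2.51² + 2·0.05·0.53·0.47·2.51·2.51) = 1.822%.
σ_{20d} = 1.822% × √20 = 8.148%.
z(97.5%) = 1.960.
VaR = 1.960 × 8.148% = 15.970%; on $3,000,000 that is $479,100.

$479,000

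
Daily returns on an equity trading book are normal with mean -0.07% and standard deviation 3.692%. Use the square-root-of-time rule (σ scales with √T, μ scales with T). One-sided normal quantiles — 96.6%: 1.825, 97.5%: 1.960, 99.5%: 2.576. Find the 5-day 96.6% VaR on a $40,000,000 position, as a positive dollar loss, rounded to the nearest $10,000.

$6,170,000

σ_{5d} = 3.692% × √5 = 8.256%; μ_{5d} = 5 × -0.07% = -0.350%.
VaR = −(-0.350%) + 1.825 × 8.256% = 15.417%.
On $40,000,000: 0.15417 × $40,000,000 = $6,166,800.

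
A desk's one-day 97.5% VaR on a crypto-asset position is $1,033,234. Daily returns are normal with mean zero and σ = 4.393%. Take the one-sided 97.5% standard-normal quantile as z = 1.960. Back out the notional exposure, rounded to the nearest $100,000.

$12,000,000

VaR as a fraction of value: z·σ = 1.960 × 4.393% = 8.61028%.
Position = $1,033,234 / 0.0861028 = $12,000,005.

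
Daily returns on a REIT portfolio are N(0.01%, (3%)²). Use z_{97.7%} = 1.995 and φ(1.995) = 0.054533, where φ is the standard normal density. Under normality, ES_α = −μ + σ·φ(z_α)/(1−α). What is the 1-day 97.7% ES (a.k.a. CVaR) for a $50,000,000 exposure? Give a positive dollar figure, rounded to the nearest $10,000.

$3,550,000

Tail multiplier: φ(z)/(1−α) = 0.054533 / 0.023 = 2.371.
ES = −(0.01%) + 3% × 2.371 = 7.103%.
On $50,000,000: 0.07103 × $50,000,000 = $3,551,500.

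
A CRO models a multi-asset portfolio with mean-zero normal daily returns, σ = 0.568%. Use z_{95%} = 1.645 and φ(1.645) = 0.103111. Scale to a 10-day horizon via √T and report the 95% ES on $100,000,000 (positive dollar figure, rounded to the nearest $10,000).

σ_{10d} = 0.568% × √10 = 1.796%.
ES multiplier = φ(z)/(1−α) = 0.103111/0.05 = 2.062.
ES = 1.796% × 2.062 = 3.703%; on $100,000,000: $3,703,000.

$3,700,000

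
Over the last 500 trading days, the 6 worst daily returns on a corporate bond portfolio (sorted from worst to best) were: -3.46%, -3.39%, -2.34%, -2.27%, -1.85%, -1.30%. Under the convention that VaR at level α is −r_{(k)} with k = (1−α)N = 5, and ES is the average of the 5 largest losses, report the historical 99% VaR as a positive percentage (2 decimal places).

k = 5; the 5th lowest return is -1.85%, so VaR = 1.85%.

1.85%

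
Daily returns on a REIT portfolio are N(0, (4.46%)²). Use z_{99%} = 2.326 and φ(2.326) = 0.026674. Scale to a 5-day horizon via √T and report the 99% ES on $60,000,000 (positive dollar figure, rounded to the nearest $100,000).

$16,000,000

σ_{5d} = 4.46% × √5 = 9.973%.
ES multiplier = φ(z)/(1−α) = 0.026674/0.01 = 2.667.
ES = 9.973% × 2.667 = 26.598%; on $60,000,000: $15,958,800.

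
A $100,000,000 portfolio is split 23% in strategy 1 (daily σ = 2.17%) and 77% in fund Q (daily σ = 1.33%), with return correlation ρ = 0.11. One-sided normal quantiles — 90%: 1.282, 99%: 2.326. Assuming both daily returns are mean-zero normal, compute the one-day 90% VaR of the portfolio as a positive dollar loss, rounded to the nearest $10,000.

σ_p² = 0.23²·2.17² + 0.77²·1.33² + 2·0.11·0.23·0.77·2.17·1.33 = 1.4103 (%²).
σ_p = √1.4103 = 1.188%.
VaR = 1.282 × 1.188% = 1.523%; on $100,000,000 that is $1,523,000.

$1,520,000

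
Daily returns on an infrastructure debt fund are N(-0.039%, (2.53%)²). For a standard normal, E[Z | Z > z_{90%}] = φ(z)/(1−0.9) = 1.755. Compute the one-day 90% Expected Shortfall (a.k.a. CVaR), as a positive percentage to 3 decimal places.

ES = −(-0.039%) + 2.53% × 1.755 = 4.479%.

4.479%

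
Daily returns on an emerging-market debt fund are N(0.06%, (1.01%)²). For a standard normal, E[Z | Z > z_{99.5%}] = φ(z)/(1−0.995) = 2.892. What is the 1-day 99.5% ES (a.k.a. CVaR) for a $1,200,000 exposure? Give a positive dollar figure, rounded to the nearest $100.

ES = −(0.06%) + 1.01% × 2.892 = 2.861%.
On $1,200,000: 0.02861 × $1,200,000 = $34,332.

$34,300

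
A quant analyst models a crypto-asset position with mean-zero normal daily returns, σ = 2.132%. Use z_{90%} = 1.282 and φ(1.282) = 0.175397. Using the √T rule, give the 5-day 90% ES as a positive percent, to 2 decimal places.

8.36%

σ_{5d} = 2.132% × √5 = 4.767%.
ES multiplier = φ(z)/(1−α) = 0.175397/0.1 = 1.754.
ES = 4.767% × 1.754 = 8.361%.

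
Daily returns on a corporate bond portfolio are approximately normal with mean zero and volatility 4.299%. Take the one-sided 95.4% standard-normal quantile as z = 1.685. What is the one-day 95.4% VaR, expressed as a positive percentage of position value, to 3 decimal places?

VaR = z·σ = 1.685 × 4.299% = 7.244%.

7.244%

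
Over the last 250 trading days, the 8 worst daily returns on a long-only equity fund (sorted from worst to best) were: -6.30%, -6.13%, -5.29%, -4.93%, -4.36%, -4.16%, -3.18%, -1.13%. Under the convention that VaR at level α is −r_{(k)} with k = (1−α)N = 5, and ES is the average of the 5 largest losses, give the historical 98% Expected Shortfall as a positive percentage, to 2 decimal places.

The 5 worst returns sum to -27.01%.
ES = −(-27.01%) / 5 = 5.402% ≈ 5.40%.

5.40%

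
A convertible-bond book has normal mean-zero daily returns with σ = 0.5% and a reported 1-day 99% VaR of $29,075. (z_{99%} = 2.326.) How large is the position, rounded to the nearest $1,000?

VaR as a fraction of value: z·σ = 2.326 × 0.5% = 1.163%.
Position = $29,075 / 0.01163 = $2,500,000.

$2,500,000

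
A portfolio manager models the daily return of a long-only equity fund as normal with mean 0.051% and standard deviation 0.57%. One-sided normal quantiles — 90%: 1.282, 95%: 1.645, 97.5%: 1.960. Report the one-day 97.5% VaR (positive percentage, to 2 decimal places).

VaR = −μ + z·σ = −(0.051%) + 1.960 × 0.57% = 1.066%.

1.07%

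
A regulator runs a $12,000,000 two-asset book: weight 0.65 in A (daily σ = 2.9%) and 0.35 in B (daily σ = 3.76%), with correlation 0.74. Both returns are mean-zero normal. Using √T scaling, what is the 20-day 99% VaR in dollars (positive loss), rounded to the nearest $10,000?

σ_p = √(0.65²·2.9² + 0.35²·3.76² + 2·0.74·0.65·0.35·2.9·3.76) = 2.993%.
σ_{20d} = 2.993% × √20 = 13.385%.
z(99%) = 2.326.
VaR = 2.326 × 13.385% = 31.134%; on $12,000,000 that is $3,736,080.

$3,740,000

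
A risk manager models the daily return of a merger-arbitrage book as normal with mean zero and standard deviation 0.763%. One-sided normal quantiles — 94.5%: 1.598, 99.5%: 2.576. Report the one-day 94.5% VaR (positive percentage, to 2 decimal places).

VaR = z·σ = 1.598 × 0.763% = 1.219%.

1.22%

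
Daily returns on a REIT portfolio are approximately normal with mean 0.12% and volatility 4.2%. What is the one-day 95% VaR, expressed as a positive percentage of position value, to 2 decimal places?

6.79%

At 95% one-sided, z = 1.645.
VaR = −μ + z·σ = −(0.12%) + 1.645 × 4.2% = 6.789%.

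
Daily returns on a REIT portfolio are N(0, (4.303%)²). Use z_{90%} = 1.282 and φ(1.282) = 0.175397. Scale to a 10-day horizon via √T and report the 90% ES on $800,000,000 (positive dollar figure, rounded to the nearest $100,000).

σ_{10d} = 4.303% × √10 = 13.607%.
ES multiplier = φ(z)/(1−α) = 0.175397/0.1 = 1.754.
ES = 13.607% × 1.754 = 23.867%; on $800,000,000: $190,936,000.

$190,900,000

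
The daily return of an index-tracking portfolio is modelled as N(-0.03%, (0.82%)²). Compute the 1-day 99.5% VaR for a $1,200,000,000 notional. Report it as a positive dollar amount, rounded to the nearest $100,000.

At 99.5% one-sided, z = 2.576.
VaR = −μ + z·σ = −(-0.03%) + 2.576 × 0.82% = 2.142%.
On $1,200,000,000: 0.02142 × $1,200,000,000 = $25,704,000.

$25,700,000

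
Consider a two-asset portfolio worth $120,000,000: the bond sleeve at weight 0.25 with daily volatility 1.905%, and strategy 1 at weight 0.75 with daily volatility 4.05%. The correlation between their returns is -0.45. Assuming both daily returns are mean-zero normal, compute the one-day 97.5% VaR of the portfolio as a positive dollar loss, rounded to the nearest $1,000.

σ_p² = 0.25²·1.905² + 0.75²·4.05² + 2·-0.45·0.25·0.75·1.905·4.05 = 8.1513 (%²).
σ_p = √8.1513 = 2.855%.
At 97.5%, z = 1.960.
VaR = 1.960 × 2.855% = 5.596%; on $120,000,000 that is $6,715,200.

$6,715,000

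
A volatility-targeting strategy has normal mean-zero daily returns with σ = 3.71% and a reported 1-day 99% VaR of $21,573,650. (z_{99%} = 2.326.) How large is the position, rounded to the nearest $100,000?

VaR as a fraction of value: z·σ = 2.326 × 3.71% = 8.62946%.
Position = $21,573,650 / 0.0862946 = $250,000,000.

$250,000,000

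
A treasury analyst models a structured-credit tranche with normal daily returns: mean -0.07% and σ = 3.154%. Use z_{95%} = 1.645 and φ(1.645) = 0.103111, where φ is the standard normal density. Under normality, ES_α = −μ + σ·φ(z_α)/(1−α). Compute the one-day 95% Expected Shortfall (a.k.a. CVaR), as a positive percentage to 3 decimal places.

6.574%

Tail multiplier: φ(z)/(1−α) = 0.103111 / 0.05 = 2.062.
ES = −(-0.07%) + 3.154% × 2.062 = 6.574%.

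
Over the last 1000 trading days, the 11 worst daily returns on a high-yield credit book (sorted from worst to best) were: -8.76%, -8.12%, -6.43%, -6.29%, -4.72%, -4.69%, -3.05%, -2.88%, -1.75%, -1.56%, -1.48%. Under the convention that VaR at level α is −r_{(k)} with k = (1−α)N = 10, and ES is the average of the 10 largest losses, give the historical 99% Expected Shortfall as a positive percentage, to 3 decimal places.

4.825%

The 10 worst returns sum to -48.25%.
ES = −(-48.25%) / 10 = 4.825%.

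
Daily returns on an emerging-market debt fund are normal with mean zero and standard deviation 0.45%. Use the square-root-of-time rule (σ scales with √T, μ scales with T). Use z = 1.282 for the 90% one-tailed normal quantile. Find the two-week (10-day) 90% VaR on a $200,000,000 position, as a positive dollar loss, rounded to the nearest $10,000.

$3,650,000

σ_{10d} = 0.45% × √10 = 1.423%.
VaR = 1.282 × 1.423% = 1.824%.
On $200,000,000: 0.01824 × $200,000,000 = $3,648,000.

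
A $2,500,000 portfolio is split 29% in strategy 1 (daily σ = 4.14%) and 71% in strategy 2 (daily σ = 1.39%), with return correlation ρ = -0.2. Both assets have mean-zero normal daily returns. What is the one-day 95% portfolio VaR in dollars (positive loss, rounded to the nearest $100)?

σ_p² = 0.29²·4.14² + 0.71²·1.39² + 2·-0.2·0.29·0.71·4.14·1.39 = 1.9415 (%²).
σ_p = √1.9415 = 1.393%.
At 95%, z = 1.645.
VaR = 1.645 × 1.393% = 2.291%; on $2,500,000 that is $57,275.

$57,300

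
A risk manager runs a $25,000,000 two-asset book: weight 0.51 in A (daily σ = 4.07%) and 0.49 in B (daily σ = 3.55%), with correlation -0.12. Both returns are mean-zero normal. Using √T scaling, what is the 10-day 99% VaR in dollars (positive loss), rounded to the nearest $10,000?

σ_p = √(0.51²·4.07² + 0.49²·3.55² + 2·-0.12·0.51·0.49·4.07·3.55) = 2.543%.
σ_{10d} = 2.543% × √10 = 8.042%.
z(99%) = 2.326.
VaR = 2.326 × 8.042% = 18.706%; on $25,000,000 that is $4,676,500.

$4,680,000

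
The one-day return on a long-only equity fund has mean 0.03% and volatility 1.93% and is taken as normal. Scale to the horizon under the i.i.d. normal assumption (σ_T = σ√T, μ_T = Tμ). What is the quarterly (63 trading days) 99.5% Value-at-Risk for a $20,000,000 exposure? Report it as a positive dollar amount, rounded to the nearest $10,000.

$7,510,000

At 99.5%, z = 2.576.
σ_{63d} = 1.93% × √63 = 15.319%; μ_{63d} = 63 × 0.03% = 1.890%.
VaR = −(1.890%) + 2.576 × 15.319% = 37.572%.
On $20,000,000: 0.37572 × $20,000,000 = $7,514,400.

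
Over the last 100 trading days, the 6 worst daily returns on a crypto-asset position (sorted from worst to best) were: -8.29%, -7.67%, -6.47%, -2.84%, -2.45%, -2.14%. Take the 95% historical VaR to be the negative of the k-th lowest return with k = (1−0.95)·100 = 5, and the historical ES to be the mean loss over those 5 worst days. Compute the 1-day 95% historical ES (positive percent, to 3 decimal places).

The 5 worst returns sum to -27.72%.
ES = −(-27.72%) / 5 = 5.544%.

5.544%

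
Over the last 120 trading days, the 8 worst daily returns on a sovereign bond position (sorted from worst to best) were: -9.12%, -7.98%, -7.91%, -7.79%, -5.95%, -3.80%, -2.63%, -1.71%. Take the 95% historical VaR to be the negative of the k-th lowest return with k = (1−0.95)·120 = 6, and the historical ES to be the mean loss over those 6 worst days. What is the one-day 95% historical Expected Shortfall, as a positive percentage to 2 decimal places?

The 6 worst returns sum to -42.55%.
ES = −(-42.55%) / 6 = 7.0916…% ≈ 7.09%.

7.09%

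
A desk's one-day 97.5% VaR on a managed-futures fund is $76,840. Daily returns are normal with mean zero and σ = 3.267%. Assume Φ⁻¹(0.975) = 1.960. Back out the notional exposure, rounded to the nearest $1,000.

VaR as a fraction of value: z·σ = 1.960 × 3.267% = 6.40332%.
Position = $76,840 / 0.0640332 = $1,200,002.

$1,200,000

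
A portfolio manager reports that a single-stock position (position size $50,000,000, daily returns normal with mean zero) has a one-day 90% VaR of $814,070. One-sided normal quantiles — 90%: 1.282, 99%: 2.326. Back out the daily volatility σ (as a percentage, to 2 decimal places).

1.27%

VaR as a fraction: $814,070 / $50,000,000 = 1.628%.
σ = VaR / z = 1.628% / 1.282 = 1.270%.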